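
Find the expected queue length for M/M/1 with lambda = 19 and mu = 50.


rho = 19/50; Lq = rho^2/(1-rho) = 0.23

0.23


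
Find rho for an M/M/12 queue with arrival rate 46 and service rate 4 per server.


rho = lambda/(c*mu) = 46/(12*4) = 0.9583

0.9583


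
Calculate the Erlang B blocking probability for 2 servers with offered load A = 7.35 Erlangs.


B(N,A) = (A^N/N!) / sum(A^k/k!, k=0..N) with N=2, A=7.35 = 0.7639

0.7639


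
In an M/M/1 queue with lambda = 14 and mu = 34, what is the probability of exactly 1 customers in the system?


rho = 14/34; P(n) = (1-rho)*rho^n = (1-14/34)*(14/34)^1 = 0.2422

0.2422


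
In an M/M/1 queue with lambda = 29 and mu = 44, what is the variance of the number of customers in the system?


rho = 29/44; Var(N) = rho/(1-rho)^2 = 5.67

5.67


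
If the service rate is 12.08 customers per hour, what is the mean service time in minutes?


Mean service time = 60/mu = 60/12.08 = 4.97 minutes

4.97 minutes


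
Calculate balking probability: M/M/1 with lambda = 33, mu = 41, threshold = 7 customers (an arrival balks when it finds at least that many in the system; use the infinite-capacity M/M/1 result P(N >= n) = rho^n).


P(N >= 7) = rho^7 = (33/41)^7 = 0.2188

0.2188


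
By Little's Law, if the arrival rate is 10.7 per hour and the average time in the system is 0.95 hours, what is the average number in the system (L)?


L = lambda * W = 10.7 * 0.95 = 10.17

10.17


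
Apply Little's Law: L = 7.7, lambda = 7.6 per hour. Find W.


W = L / lambda = 7.7 / 7.6 = 1.0132 hours

1.0132 hours


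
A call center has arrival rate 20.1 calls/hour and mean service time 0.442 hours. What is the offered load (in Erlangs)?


Offered load a = lambda * E[S] = 20.1 * 0.442 = 8.88 Erlangs

8.88 Erlangs


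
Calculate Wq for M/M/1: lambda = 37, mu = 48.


rho = 37/48; Wq = rho/(mu - lambda) = 0.0701 hours

0.0701 hours


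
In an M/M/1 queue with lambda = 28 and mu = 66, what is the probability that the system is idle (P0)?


P0 = 1 - rho = 1 - 28/66 = 0.5758

0.5758


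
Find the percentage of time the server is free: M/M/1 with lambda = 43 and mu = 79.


Idle fraction = (1 - rho) * 100 = (1 - 43/79) * 100 = 45.6%

45.6%


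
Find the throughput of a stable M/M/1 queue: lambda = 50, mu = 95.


For a stable queue (lambda < mu), throughput = lambda = 50 per hour

50 per hour


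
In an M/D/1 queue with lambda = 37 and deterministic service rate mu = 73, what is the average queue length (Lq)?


M/D/1: Lq = rho^2 / (2*(1-rho)) where rho = 37/73; Lq = 0.26

0.26


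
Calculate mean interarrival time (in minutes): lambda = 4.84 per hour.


Mean interarrival time = 60/lambda = 60/4.84 = 12.4 minutes

12.4 minutes


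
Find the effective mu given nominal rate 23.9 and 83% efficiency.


Effective rate = mu * efficiency = 23.9 * 0.83 = 19.84 per hour

19.84 per hour


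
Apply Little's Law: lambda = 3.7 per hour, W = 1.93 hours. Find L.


L = lambda * W = 3.7 * 1.93 = 7.14

7.14


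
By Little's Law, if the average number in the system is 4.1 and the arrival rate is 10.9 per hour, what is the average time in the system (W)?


W = L / lambda = 4.1 / 10.9 = 0.3761 hours

0.3761 hours


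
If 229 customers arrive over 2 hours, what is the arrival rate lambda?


lambda = total arrivals / time = 229 / 2 = 114.5 per hour

114.5 per hour


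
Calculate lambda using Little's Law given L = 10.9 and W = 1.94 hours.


lambda = L / W = 10.9 / 1.94 = 5.62 per hour

5.62 per hour


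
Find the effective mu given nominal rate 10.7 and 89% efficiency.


Effective rate = mu * efficiency = 10.7 * 0.89 = 9.52 per hour

9.52 per hour


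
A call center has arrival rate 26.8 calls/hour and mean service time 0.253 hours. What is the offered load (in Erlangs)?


Offered load a = lambda * E[S] = 26.8 * 0.253 = 6.78 Erlangs

6.78 Erlangs


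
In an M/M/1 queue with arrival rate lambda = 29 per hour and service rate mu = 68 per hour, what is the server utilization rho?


rho = lambda/mu = 29/68 = 0.4265

0.4265


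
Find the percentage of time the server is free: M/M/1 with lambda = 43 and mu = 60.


Idle fraction = (1 - rho) * 100 = (1 - 43/60) * 100 = 28.3%

28.3%


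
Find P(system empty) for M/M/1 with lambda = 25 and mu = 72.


P0 = 1 - rho = 1 - 25/72 = 0.6528

0.6528


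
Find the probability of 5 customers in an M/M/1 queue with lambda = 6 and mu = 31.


rho = 6/31; P(n) = (1-rho)*rho^n = (1-6/31)*(6/31)^5 = 0.0002

0.0002


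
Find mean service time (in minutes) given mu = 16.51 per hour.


Mean service time = 60/mu = 60/16.51 = 3.63 minutes

3.63 minutes


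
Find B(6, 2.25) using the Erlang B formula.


B(N,A) = (A^N/N!) / sum(A^k/k!, k=0..N) with N=6, A=2.25 = 0.0192

0.0192


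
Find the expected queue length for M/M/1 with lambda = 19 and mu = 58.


rho = 19/58; Lq = rho^2/(1-rho) = 0.16

0.16


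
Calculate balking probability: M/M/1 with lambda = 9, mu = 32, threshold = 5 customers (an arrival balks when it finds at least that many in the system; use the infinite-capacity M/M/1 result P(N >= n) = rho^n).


P(N >= 5) = rho^5 = (9/32)^5 = 0.0018

0.0018


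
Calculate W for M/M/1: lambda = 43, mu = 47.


W = 1/(mu - lambda) = 1/(47 - 43) = 0.25 hours

0.25 hours


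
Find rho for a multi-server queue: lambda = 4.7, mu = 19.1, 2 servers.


rho = lambda / (c * mu) = 4.7 / (2 * 19.1) = 0.123

0.123


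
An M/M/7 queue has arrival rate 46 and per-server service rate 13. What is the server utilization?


rho = lambda/(c*mu) = 46/(7*13) = 0.5055

0.5055


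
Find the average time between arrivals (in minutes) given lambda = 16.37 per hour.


Mean interarrival time = 60/lambda = 60/16.37 = 3.67 minutes

3.67 minutes


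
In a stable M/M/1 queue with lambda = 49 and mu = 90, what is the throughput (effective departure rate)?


For a stable queue (lambda < mu), throughput = lambda = 49 per hour

49 per hour


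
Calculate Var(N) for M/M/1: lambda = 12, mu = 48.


rho = 12/48; Var(N) = rho/(1-rho)^2 = 0.44

0.44


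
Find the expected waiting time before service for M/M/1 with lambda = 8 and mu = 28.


rho = 8/28; Wq = rho/(mu - lambda) = 0.0143 hours

0.0143 hours


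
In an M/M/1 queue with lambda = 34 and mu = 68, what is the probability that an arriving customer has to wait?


P(wait) = rho = lambda/mu = 34/68 = 0.5

0.5


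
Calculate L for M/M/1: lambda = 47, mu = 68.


rho = 47/68; L = rho/(1-rho) = 2.24

2.24


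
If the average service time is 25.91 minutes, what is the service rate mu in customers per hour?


mu = 60 / avg_service_time = 60 / 25.91 = 2.32 per hour

2.32 per hour


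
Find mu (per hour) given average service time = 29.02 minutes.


mu = 60 / avg_service_time = 60 / 29.02 = 2.07 per hour

2.07 per hour


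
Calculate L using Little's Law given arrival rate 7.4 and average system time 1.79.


L = lambda * W = 7.4 * 1.79 = 13.25

13.25


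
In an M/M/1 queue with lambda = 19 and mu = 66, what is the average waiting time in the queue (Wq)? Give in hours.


rho = 19/66; Wq = rho/(mu - lambda) = 0.0061 hours

0.0061 hours


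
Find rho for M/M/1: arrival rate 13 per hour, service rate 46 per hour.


rho = lambda/mu = 13/46 = 0.2826

0.2826


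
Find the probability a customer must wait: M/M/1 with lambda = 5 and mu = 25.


P(wait) = rho = lambda/mu = 5/25 = 0.2

0.2


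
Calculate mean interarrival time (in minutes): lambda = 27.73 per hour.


Mean interarrival time = 60/lambda = 60/27.73 = 2.16 minutes

2.16 minutes


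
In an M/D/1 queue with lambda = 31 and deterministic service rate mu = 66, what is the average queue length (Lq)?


M/D/1: Lq = rho^2 / (2*(1-rho)) where rho = 31/66; Lq = 0.21

0.21


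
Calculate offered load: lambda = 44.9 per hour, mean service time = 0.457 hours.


Offered load a = lambda * E[S] = 44.9 * 0.457 = 20.52 Erlangs

20.52 Erlangs


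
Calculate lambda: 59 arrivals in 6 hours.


lambda = total arrivals / time = 59 / 6 = 9.83 per hour

9.83 per hour


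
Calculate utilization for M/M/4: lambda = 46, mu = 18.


rho = lambda/(c*mu) = 46/(4*18) = 0.6389

0.6389


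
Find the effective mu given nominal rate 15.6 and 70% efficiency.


Effective rate = mu * efficiency = 15.6 * 0.7 = 10.92 per hour

10.92 per hour


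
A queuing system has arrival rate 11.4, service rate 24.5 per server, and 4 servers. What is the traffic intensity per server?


rho = lambda / (c * mu) = 11.4 / (4 * 24.5) = 0.1163

0.1163


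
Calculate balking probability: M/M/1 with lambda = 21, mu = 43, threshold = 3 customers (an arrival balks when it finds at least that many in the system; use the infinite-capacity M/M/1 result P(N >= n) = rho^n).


P(N >= 3) = rho^3 = (21/43)^3 = 0.1165

0.1165


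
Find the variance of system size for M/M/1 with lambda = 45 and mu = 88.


rho = 45/88; Var(N) = rho/(1-rho)^2 = 2.14

2.14


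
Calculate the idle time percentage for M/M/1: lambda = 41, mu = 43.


Idle fraction = (1 - rho) * 100 = (1 - 41/43) * 100 = 4.7%

4.7%


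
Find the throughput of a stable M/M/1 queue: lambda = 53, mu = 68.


For a stable queue (lambda < mu), throughput = lambda = 53 per hour

53 per hour


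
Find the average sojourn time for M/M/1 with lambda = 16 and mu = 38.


W = 1/(mu - lambda) = 1/(38 - 16) = 0.0455 hours

0.0455 hours


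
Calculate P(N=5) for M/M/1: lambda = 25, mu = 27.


rho = 25/27; P(n) = (1-rho)*rho^n = (1-25/27)*(25/27)^5 = 0.0504

0.0504


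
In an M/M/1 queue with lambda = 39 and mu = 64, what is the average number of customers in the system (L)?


rho = 39/64; L = rho/(1-rho) = 1.56

1.56


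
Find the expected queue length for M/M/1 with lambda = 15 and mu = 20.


rho = 15/20; Lq = rho^2/(1-rho) = 2.25

2.25


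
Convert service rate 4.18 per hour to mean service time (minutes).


Mean service time = 60/mu = 60/4.18 = 14.35 minutes

14.35 minutes


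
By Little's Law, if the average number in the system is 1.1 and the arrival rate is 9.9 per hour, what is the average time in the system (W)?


W = L / lambda = 1.1 / 9.9 = 0.1111 hours

0.1111 hours


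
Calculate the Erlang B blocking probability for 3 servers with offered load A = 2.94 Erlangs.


B(N,A) = (A^N/N!) / sum(A^k/k!, k=0..N) with N=3, A=2.94 = 0.3389

0.3389


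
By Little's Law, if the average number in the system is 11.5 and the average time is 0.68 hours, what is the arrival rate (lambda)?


lambda = L / W = 11.5 / 0.68 = 16.91 per hour

16.91 per hour


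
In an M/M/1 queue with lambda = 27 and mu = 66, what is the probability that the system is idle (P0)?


P0 = 1 - rho = 1 - 27/66 = 0.5909

0.5909


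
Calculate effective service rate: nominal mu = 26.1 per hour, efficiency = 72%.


Effective rate = mu * efficiency = 26.1 * 0.72 = 18.79 per hour

18.79 per hour


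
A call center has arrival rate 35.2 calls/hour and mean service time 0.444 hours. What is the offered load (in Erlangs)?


Offered load a = lambda * E[S] = 35.2 * 0.444 = 15.63 Erlangs

15.63 Erlangs


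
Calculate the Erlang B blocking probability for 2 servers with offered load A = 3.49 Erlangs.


B(N,A) = (A^N/N!) / sum(A^k/k!, k=0..N) with N=2, A=3.49 = 0.5756

0.5756


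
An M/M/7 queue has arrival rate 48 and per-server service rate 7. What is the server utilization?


rho = lambda/(c*mu) = 48/(7*7) = 0.9796

0.9796


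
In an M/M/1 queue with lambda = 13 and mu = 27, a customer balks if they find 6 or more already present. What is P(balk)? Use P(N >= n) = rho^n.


P(N >= 6) = rho^6 = (13/27)^6 = 0.0125

0.0125


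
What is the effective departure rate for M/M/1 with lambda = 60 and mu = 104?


For a stable queue (lambda < mu), throughput = lambda = 60 per hour

60 per hour


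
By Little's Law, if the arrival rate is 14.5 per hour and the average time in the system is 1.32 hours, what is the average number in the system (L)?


L = lambda * W = 14.5 * 1.32 = 19.14

19.14


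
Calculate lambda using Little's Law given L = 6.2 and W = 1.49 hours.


lambda = L / W = 6.2 / 1.49 = 4.16 per hour

4.16 per hour


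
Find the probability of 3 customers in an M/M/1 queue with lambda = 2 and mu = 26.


rho = 2/26; P(n) = (1-rho)*rho^n = (1-2/26)*(2/26)^3 = 0.0004

0.0004


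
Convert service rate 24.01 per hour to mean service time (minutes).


Mean service time = 60/mu = 60/24.01 = 2.5 minutes

2.5 minutes


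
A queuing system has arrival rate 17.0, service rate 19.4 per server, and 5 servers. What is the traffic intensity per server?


rho = lambda / (c * mu) = 17.0 / (5 * 19.4) = 0.1753

0.1753


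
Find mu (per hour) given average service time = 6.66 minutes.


mu = 60 / avg_service_time = 60 / 6.66 = 9.01 per hour

9.01 per hour


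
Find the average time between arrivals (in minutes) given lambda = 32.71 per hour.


Mean interarrival time = 60/lambda = 60/32.71 = 1.83 minutes

1.83 minutes


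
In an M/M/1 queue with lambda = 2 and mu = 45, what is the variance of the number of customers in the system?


rho = 2/45; Var(N) = rho/(1-rho)^2 = 0.05

0.05


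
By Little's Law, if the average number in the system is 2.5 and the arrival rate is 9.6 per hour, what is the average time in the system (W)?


W = L / lambda = 2.5 / 9.6 = 0.2604 hours

0.2604 hours


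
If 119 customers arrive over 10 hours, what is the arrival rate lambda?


lambda = total arrivals / time = 119 / 10 = 11.9 per hour

11.9 per hour


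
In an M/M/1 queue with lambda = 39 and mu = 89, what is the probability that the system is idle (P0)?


P0 = 1 - rho = 1 - 39/89 = 0.5618

0.5618


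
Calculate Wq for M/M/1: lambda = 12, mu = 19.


rho = 12/19; Wq = rho/(mu - lambda) = 0.0902 hours

0.0902 hours


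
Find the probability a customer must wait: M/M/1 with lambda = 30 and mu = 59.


P(wait) = rho = lambda/mu = 30/59 = 0.5085

0.5085


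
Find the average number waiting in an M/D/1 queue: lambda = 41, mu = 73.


M/D/1: Lq = rho^2 / (2*(1-rho)) where rho = 41/73; Lq = 0.36

0.36


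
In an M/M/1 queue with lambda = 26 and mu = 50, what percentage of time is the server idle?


Idle fraction = (1 - rho) * 100 = (1 - 26/50) * 100 = 48.0%

48.0%


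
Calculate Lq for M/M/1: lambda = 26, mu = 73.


rho = 26/73; Lq = rho^2/(1-rho) = 0.2

0.2


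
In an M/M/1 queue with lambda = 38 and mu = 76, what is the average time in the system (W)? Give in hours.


W = 1/(mu - lambda) = 1/(76 - 38) = 0.0263 hours

0.0263 hours


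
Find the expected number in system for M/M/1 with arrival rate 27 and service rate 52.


rho = 27/52; L = rho/(1-rho) = 1.08

1.08


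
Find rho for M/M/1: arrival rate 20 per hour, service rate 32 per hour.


rho = lambda/mu = 20/32 = 0.625

0.625


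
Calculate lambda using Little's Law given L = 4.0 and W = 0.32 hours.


lambda = L / W = 4.0 / 0.32 = 12.5 per hour

12.5 per hour


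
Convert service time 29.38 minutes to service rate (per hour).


mu = 60 / avg_service_time = 60 / 29.38 = 2.04 per hour

2.04 per hour


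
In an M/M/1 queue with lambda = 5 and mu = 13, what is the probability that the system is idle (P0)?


P0 = 1 - rho = 1 - 5/13 = 0.6154

0.6154


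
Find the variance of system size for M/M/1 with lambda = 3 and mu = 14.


rho = 3/14; Var(N) = rho/(1-rho)^2 = 0.35

0.35


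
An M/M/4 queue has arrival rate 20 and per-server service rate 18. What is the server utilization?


rho = lambda/(c*mu) = 20/(4*18) = 0.2778

0.2778


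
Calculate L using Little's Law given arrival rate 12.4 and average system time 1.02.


L = lambda * W = 12.4 * 1.02 = 12.65

12.65


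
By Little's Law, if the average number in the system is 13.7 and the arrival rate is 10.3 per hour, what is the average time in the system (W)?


W = L / lambda = 13.7 / 10.3 = 1.3301 hours

1.3301 hours


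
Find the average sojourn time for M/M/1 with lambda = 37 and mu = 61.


W = 1/(mu - lambda) = 1/(61 - 37) = 0.0417 hours

0.0417 hours


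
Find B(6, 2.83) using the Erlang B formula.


B(N,A) = (A^N/N!) / sum(A^k/k!, k=0..N) with N=6, A=2.83 = 0.0432

0.0432


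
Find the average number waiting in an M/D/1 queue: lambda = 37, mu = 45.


M/D/1: Lq = rho^2 / (2*(1-rho)) where rho = 37/45; Lq = 1.9

1.9


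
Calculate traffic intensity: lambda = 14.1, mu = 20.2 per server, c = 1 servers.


rho = lambda / (c * mu) = 14.1 / (1 * 20.2) = 0.698

0.698


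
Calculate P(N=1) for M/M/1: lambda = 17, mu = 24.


rho = 17/24; P(n) = (1-rho)*rho^n = (1-17/24)*(17/24)^1 = 0.2066

0.2066


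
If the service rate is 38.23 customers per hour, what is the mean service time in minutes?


Mean service time = 60/mu = 60/38.23 = 1.57 minutes

1.57 minutes


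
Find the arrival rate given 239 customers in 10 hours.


lambda = total arrivals / time = 239 / 10 = 23.9 per hour

23.9 per hour


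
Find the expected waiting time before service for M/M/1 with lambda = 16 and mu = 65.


rho = 16/65; Wq = rho/(mu - lambda) = 0.005 hours

0.005 hours


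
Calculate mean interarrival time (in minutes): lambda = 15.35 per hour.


Mean interarrival time = 60/lambda = 60/15.35 = 3.91 minutes

3.91 minutes


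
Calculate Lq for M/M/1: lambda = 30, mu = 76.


rho = 30/76; Lq = rho^2/(1-rho) = 0.26

0.26


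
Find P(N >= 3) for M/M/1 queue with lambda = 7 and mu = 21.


P(N >= 3) = rho^3 = (7/21)^3 = 0.037

0.037


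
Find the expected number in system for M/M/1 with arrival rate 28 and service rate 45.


rho = 28/45; L = rho/(1-rho) = 1.65

1.65


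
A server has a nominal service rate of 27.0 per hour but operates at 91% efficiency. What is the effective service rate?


Effective rate = mu * efficiency = 27.0 * 0.91 = 24.57 per hour

24.57 per hour


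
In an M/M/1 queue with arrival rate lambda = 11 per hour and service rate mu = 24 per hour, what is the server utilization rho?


rho = lambda/mu = 11/24 = 0.4583

0.4583


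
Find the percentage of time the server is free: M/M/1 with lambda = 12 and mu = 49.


Idle fraction = (1 - rho) * 100 = (1 - 12/49) * 100 = 75.5%

75.5%


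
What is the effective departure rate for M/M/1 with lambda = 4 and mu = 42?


For a stable queue (lambda < mu), throughput = lambda = 4 per hour

4 per hour


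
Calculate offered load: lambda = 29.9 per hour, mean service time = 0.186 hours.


Offered load a = lambda * E[S] = 29.9 * 0.186 = 5.56 Erlangs

5.56 Erlangs


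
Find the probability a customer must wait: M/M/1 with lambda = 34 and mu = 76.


P(wait) = rho = lambda/mu = 34/76 = 0.4474

0.4474


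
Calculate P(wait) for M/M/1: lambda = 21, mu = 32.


P(wait) = rho = lambda/mu = 21/32 = 0.6563

0.6563


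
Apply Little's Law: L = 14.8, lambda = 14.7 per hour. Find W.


W = L / lambda = 14.8 / 14.7 = 1.0068 hours

1.0068 hours


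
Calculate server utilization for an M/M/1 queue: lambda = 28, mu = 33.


rho = lambda/mu = 28/33 = 0.8485

0.8485


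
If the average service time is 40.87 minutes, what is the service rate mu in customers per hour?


mu = 60 / avg_service_time = 60 / 40.87 = 1.47 per hour

1.47 per hour


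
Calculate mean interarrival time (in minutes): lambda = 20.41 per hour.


Mean interarrival time = 60/lambda = 60/20.41 = 2.94 minutes

2.94 minutes


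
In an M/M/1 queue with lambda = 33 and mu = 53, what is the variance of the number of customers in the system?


rho = 33/53; Var(N) = rho/(1-rho)^2 = 4.37

4.37


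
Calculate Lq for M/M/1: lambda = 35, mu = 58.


rho = 35/58; Lq = rho^2/(1-rho) = 0.92

0.92


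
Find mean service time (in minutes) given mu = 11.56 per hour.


Mean service time = 60/mu = 60/11.56 = 5.19 minutes

5.19 minutes


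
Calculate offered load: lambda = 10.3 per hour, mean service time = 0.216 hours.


Offered load a = lambda * E[S] = 10.3 * 0.216 = 2.22 Erlangs

2.22 Erlangs


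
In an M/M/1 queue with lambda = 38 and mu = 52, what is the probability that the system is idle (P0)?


P0 = 1 - rho = 1 - 38/52 = 0.2692

0.2692


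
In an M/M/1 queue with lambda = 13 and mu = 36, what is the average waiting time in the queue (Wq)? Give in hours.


rho = 13/36; Wq = rho/(mu - lambda) = 0.0157 hours

0.0157 hours


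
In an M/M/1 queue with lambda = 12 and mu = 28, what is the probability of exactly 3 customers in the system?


rho = 12/28; P(n) = (1-rho)*rho^n = (1-12/28)*(12/28)^3 = 0.045

0.045


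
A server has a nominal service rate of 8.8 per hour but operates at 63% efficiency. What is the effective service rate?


Effective rate = mu * efficiency = 8.8 * 0.63 = 5.54 per hour

5.54 per hour


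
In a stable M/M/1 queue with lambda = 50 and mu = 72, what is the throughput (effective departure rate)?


For a stable queue (lambda < mu), throughput = lambda = 50 per hour

50 per hour


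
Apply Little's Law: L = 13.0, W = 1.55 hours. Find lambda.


lambda = L / W = 13.0 / 1.55 = 8.39 per hour

8.39 per hour


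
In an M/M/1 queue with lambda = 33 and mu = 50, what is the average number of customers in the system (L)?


rho = 33/50; L = rho/(1-rho) = 1.94

1.94


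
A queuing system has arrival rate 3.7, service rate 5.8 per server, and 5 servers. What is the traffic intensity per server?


rho = lambda / (c * mu) = 3.7 / (5 * 5.8) = 0.1276

0.1276


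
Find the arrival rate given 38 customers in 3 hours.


lambda = total arrivals / time = 38 / 3 = 12.67 per hour

12.67 per hour


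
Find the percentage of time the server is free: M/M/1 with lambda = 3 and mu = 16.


Idle fraction = (1 - rho) * 100 = (1 - 3/16) * 100 = 81.3%

81.3%


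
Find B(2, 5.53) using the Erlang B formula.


B(N,A) = (A^N/N!) / sum(A^k/k!, k=0..N) with N=2, A=5.53 = 0.7007

0.7007


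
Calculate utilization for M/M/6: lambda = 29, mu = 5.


rho = lambda/(c*mu) = 29/(6*5) = 0.9667

0.9667


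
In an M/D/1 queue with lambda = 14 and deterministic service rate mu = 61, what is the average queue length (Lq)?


M/D/1: Lq = rho^2 / (2*(1-rho)) where rho = 14/61; Lq = 0.03

0.03


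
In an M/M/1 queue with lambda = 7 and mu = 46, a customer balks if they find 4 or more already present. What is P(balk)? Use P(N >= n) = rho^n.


P(N >= 4) = rho^4 = (7/46)^4 = 0.0005

0.0005


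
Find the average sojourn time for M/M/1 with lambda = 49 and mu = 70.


W = 1/(mu - lambda) = 1/(70 - 49) = 0.0476 hours

0.0476 hours


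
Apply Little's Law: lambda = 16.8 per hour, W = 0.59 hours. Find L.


L = lambda * W = 16.8 * 0.59 = 9.91

9.91


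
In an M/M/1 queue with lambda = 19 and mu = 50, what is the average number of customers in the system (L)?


rho = 19/50; L = rho/(1-rho) = 0.61

0.61


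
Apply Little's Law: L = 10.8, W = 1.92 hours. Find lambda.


lambda = L / W = 10.8 / 1.92 = 5.63 per hour

5.63 per hour


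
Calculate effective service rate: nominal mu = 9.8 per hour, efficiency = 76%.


Effective rate = mu * efficiency = 9.8 * 0.76 = 7.45 per hour

7.45 per hour


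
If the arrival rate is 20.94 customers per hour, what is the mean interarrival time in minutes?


Mean interarrival time = 60/lambda = 60/20.94 = 2.87 minutes

2.87 minutes


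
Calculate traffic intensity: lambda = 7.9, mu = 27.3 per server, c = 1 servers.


rho = lambda / (c * mu) = 7.9 / (1 * 27.3) = 0.2894

0.2894


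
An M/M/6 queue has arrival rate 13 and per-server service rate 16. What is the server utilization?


rho = lambda/(c*mu) = 13/(6*16) = 0.1354

0.1354


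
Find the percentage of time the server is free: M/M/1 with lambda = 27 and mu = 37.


Idle fraction = (1 - rho) * 100 = (1 - 27/37) * 100 = 27.0%

27.0%


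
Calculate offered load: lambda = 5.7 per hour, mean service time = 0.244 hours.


Offered load a = lambda * E[S] = 5.7 * 0.244 = 1.39 Erlangs

1.39 Erlangs


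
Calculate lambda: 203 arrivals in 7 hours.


lambda = total arrivals / time = 203 / 7 = 29.0 per hour

29.0 per hour


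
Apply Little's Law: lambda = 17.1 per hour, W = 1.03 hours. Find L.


L = lambda * W = 17.1 * 1.03 = 17.61

17.61


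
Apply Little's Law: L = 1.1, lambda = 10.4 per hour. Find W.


W = L / lambda = 1.1 / 10.4 = 0.1058 hours

0.1058 hours


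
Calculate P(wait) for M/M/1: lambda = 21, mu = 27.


P(wait) = rho = lambda/mu = 21/27 = 0.7778

0.7778


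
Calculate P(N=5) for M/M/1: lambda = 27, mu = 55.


rho = 27/55; P(n) = (1-rho)*rho^n = (1-27/55)*(27/55)^5 = 0.0145

0.0145


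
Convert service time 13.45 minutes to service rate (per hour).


mu = 60 / avg_service_time = 60 / 13.45 = 4.46 per hour

4.46 per hour


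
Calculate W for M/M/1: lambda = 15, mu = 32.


W = 1/(mu - lambda) = 1/(32 - 15) = 0.0588 hours

0.0588 hours


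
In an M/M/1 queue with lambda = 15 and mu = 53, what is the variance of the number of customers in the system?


rho = 15/53; Var(N) = rho/(1-rho)^2 = 0.55

0.55


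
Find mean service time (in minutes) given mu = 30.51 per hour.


Mean service time = 60/mu = 60/30.51 = 1.97 minutes

1.97 minutes


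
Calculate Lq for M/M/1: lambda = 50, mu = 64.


rho = 50/64; Lq = rho^2/(1-rho) = 2.79

2.79


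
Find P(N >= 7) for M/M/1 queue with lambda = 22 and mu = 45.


P(N >= 7) = rho^7 = (22/45)^7 = 0.0067

0.0067


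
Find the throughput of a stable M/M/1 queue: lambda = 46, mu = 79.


For a stable queue (lambda < mu), throughput = lambda = 46 per hour

46 per hour


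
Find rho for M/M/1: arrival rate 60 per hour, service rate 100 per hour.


rho = lambda/mu = 60/100 = 0.6

0.6


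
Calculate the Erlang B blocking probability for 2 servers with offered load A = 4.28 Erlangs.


B(N,A) = (A^N/N!) / sum(A^k/k!, k=0..N) with N=2, A=4.28 = 0.6343

0.6343


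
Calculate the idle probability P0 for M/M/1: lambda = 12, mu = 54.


P0 = 1 - rho = 1 - 12/54 = 0.7778

0.7778


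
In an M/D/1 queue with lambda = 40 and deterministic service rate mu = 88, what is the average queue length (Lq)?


M/D/1: Lq = rho^2 / (2*(1-rho)) where rho = 40/88; Lq = 0.19

0.19


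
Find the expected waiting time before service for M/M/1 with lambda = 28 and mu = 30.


rho = 28/30; Wq = rho/(mu - lambda) = 0.4667 hours

0.4667 hours


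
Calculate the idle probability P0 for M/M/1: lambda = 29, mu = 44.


P0 = 1 - rho = 1 - 29/44 = 0.3409

0.3409


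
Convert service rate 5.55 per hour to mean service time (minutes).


Mean service time = 60/mu = 60/5.55 = 10.81 minutes

10.81 minutes


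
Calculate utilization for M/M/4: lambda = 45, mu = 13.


rho = lambda/(c*mu) = 45/(4*13) = 0.8654

0.8654


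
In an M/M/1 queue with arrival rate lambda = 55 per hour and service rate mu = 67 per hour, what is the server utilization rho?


rho = lambda/mu = 55/67 = 0.8209

0.8209


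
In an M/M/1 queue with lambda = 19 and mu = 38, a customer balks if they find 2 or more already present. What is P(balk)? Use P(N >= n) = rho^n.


P(N >= 2) = rho^2 = (19/38)^2 = 0.25

0.25


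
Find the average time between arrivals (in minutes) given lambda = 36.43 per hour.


Mean interarrival time = 60/lambda = 60/36.43 = 1.65 minutes

1.65 minutes


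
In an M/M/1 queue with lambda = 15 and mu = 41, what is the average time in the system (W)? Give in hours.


W = 1/(mu - lambda) = 1/(41 - 15) = 0.0385 hours

0.0385 hours


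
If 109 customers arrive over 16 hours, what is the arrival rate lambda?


lambda = total arrivals / time = 109 / 16 = 6.81 per hour

6.81 per hour


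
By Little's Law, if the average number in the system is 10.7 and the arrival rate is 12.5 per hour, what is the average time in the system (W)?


W = L / lambda = 10.7 / 12.5 = 0.856 hours

0.856 hours


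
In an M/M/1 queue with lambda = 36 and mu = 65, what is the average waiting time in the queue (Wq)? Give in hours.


rho = 36/65; Wq = rho/(mu - lambda) = 0.0191 hours

0.0191 hours


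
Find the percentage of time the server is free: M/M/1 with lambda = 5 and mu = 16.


Idle fraction = (1 - rho) * 100 = (1 - 5/16) * 100 = 68.8%

68.8%


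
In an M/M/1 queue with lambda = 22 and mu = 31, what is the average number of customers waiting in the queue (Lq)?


rho = 22/31; Lq = rho^2/(1-rho) = 1.73

1.73


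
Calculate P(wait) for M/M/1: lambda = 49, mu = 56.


P(wait) = rho = lambda/mu = 49/56 = 0.875

0.875


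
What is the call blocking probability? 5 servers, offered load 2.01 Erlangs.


B(N,A) = (A^N/N!) / sum(A^k/k!, k=0..N) with N=5, A=2.01 = 0.0373

0.0373


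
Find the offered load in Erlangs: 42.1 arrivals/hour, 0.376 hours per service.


Offered load a = lambda * E[S] = 42.1 * 0.376 = 15.83 Erlangs

15.83 Erlangs


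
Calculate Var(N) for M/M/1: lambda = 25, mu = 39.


rho = 25/39; Var(N) = rho/(1-rho)^2 = 4.97

4.97


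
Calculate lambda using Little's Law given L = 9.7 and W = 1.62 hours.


lambda = L / W = 9.7 / 1.62 = 5.99 per hour

5.99 per hour


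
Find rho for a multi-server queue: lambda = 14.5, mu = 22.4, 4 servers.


rho = lambda / (c * mu) = 14.5 / (4 * 22.4) = 0.1618

0.1618


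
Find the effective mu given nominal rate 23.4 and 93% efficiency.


Effective rate = mu * efficiency = 23.4 * 0.93 = 21.76 per hour

21.76 per hour


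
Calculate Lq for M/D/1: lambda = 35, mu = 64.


M/D/1: Lq = rho^2 / (2*(1-rho)) where rho = 35/64; Lq = 0.33

0.33


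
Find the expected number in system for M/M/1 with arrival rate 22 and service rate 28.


rho = 22/28; L = rho/(1-rho) = 3.67

3.67


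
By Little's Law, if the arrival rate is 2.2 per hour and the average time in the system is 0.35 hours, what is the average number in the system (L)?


L = lambda * W = 2.2 * 0.35 = 0.77

0.77


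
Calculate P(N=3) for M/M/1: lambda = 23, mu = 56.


rho = 23/56; P(n) = (1-rho)*rho^n = (1-23/56)*(23/56)^3 = 0.0408

0.0408


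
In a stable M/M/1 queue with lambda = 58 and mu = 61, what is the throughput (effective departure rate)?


For a stable queue (lambda < mu), throughput = lambda = 58 per hour

58 per hour


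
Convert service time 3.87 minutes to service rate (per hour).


mu = 60 / avg_service_time = 60 / 3.87 = 15.5 per hour

15.5 per hour


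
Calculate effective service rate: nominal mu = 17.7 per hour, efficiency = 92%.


Effective rate = mu * efficiency = 17.7 * 0.92 = 16.28 per hour

16.28 per hour


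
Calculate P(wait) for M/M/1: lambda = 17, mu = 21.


P(wait) = rho = lambda/mu = 17/21 = 0.8095

0.8095


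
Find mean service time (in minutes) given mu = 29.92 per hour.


Mean service time = 60/mu = 60/29.92 = 2.01 minutes

2.01 minutes


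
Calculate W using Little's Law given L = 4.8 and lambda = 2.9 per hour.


W = L / lambda = 4.8 / 2.9 = 1.6552 hours

1.6552 hours


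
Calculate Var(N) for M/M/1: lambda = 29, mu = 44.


rho = 29/44; Var(N) = rho/(1-rho)^2 = 5.67

5.67


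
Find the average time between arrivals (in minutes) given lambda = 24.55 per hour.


Mean interarrival time = 60/lambda = 60/24.55 = 2.44 minutes

2.44 minutes


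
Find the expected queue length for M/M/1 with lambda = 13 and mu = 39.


rho = 13/39; Lq = rho^2/(1-rho) = 0.17

0.17


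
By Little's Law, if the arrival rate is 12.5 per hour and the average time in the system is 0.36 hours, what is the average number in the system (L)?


L = lambda * W = 12.5 * 0.36 = 4.5

4.5


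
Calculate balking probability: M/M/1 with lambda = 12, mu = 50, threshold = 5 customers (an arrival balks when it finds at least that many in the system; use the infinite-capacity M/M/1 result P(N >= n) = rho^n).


P(N >= 5) = rho^5 = (12/50)^5 = 0.0008

0.0008


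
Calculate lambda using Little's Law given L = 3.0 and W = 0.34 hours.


lambda = L / W = 3.0 / 0.34 = 8.82 per hour

8.82 per hour


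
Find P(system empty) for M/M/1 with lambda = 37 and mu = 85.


P0 = 1 - rho = 1 - 37/85 = 0.5647

0.5647


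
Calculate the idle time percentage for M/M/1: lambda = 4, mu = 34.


Idle fraction = (1 - rho) * 100 = (1 - 4/34) * 100 = 88.2%

88.2%


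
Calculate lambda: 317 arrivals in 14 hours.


lambda = total arrivals / time = 317 / 14 = 22.64 per hour

22.64 per hour


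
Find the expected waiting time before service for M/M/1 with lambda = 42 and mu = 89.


rho = 42/89; Wq = rho/(mu - lambda) = 0.01 hours

0.01 hours


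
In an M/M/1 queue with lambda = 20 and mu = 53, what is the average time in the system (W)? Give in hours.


W = 1/(mu - lambda) = 1/(53 - 20) = 0.0303 hours

0.0303 hours


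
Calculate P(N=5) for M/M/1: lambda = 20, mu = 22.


rho = 20/22; P(n) = (1-rho)*rho^n = (1-20/22)*(20/22)^5 = 0.0564

0.0564


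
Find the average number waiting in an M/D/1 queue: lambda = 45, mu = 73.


M/D/1: Lq = rho^2 / (2*(1-rho)) where rho = 45/73; Lq = 0.5

0.5


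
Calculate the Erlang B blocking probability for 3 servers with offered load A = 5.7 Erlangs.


B(N,A) = (A^N/N!) / sum(A^k/k!, k=0..N) with N=3, A=5.7 = 0.5736

0.5736


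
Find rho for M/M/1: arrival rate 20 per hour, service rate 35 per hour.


rho = lambda/mu = 20/35 = 0.5714

0.5714


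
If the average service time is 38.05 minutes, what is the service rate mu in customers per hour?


mu = 60 / avg_service_time = 60 / 38.05 = 1.58 per hour

1.58 per hour


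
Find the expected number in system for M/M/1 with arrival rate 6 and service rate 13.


rho = 6/13; L = rho/(1-rho) = 0.86

0.86


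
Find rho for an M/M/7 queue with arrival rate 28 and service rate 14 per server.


rho = lambda/(c*mu) = 28/(7*14) = 0.2857

0.2857


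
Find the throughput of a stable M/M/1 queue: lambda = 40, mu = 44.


For a stable queue (lambda < mu), throughput = lambda = 40 per hour

40 per hour


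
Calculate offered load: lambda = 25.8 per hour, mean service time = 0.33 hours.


Offered load a = lambda * E[S] = 25.8 * 0.33 = 8.51 Erlangs

8.51 Erlangs


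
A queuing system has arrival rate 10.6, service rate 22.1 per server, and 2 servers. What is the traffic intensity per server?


rho = lambda / (c * mu) = 10.6 / (2 * 22.1) = 0.2398

0.2398


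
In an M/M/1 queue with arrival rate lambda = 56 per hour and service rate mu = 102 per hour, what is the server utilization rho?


rho = lambda/mu = 56/102 = 0.549

0.549


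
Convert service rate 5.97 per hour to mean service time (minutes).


Mean service time = 60/mu = 60/5.97 = 10.05 minutes

10.05 minutes


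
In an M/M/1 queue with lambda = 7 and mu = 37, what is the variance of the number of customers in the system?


rho = 7/37; Var(N) = rho/(1-rho)^2 = 0.29

0.29


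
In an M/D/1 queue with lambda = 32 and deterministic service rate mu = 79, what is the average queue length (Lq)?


M/D/1: Lq = rho^2 / (2*(1-rho)) where rho = 32/79; Lq = 0.14

0.14


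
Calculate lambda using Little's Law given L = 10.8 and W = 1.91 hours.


lambda = L / W = 10.8 / 1.91 = 5.65 per hour

5.65 per hour


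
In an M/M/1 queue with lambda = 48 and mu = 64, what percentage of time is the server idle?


Idle fraction = (1 - rho) * 100 = (1 - 48/64) * 100 = 25.0%

25.0%


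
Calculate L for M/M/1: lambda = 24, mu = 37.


rho = 24/37; L = rho/(1-rho) = 1.85

1.85


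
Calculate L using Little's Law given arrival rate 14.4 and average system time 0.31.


L = lambda * W = 14.4 * 0.31 = 4.46

4.46


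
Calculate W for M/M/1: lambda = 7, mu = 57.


W = 1/(mu - lambda) = 1/(57 - 7) = 0.02 hours

0.02 hours


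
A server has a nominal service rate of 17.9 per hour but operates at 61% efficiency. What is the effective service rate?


Effective rate = mu * efficiency = 17.9 * 0.61 = 10.92 per hour

10.92 per hour


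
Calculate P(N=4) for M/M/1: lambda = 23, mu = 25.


rho = 23/25; P(n) = (1-rho)*rho^n = (1-23/25)*(23/25)^4 = 0.0573

0.0573


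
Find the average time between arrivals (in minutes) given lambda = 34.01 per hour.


Mean interarrival time = 60/lambda = 60/34.01 = 1.76 minutes

1.76 minutes


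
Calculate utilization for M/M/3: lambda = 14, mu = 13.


rho = lambda/(c*mu) = 14/(3*13) = 0.359

0.359


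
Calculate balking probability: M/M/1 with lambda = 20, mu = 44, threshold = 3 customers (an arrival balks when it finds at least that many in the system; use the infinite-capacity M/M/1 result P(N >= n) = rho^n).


P(N >= 3) = rho^3 = (20/44)^3 = 0.0939

0.0939


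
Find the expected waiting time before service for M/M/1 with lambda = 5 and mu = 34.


rho = 5/34; Wq = rho/(mu - lambda) = 0.0051 hours

0.0051 hours


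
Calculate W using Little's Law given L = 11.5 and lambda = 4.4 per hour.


W = L / lambda = 11.5 / 4.4 = 2.6136 hours

2.6136 hours


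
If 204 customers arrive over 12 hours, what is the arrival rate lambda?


lambda = total arrivals / time = 204 / 12 = 17.0 per hour

17.0 per hour


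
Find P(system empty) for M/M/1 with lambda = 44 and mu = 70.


P0 = 1 - rho = 1 - 44/70 = 0.3714

0.3714


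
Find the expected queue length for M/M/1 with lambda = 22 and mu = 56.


rho = 22/56; Lq = rho^2/(1-rho) = 0.25

0.25


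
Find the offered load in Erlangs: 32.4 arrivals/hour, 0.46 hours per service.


Offered load a = lambda * E[S] = 32.4 * 0.46 = 14.9 Erlangs

14.9 Erlangs


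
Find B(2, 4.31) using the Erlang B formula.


B(N,A) = (A^N/N!) / sum(A^k/k!, k=0..N) with N=2, A=4.31 = 0.6363

0.6363


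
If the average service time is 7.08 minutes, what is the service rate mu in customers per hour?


mu = 60 / avg_service_time = 60 / 7.08 = 8.47 per hour

8.47 per hour


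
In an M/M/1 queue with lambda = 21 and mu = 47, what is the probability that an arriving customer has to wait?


P(wait) = rho = lambda/mu = 21/47 = 0.4468

0.4468


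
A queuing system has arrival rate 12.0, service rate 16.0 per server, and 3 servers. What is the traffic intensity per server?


rho = lambda / (c * mu) = 12.0 / (3 * 16.0) = 0.25

0.25


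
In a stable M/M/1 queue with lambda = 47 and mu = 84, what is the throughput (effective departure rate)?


For a stable queue (lambda < mu), throughput = lambda = 47 per hour

47 per hour


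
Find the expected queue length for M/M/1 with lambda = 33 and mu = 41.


rho = 33/41; Lq = rho^2/(1-rho) = 3.32

3.32


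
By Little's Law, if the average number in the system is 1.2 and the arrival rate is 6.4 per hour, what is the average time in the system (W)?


W = L / lambda = 1.2 / 6.4 = 0.1875 hours

0.1875 hours


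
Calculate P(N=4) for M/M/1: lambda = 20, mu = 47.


rho = 20/47; P(n) = (1-rho)*rho^n = (1-20/47)*(20/47)^4 = 0.0188

0.0188


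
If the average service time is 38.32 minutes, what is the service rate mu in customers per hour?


mu = 60 / avg_service_time = 60 / 38.32 = 1.57 per hour

1.57 per hour


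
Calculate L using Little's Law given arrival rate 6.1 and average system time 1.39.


L = lambda * W = 6.1 * 1.39 = 8.48

8.48


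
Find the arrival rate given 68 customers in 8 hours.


lambda = total arrivals / time = 68 / 8 = 8.5 per hour

8.5 per hour
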